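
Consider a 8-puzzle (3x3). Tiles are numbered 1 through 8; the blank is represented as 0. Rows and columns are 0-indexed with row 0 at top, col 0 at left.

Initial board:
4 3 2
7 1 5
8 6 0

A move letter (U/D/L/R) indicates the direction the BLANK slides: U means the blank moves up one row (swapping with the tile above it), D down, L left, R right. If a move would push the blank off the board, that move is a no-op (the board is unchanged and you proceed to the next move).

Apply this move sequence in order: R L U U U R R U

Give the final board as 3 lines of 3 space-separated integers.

After move 1 (R):
4 3 2
7 1 5
8 6 0

After move 2 (L):
4 3 2
7 1 5
8 0 6

After move 3 (U):
4 3 2
7 0 5
8 1 6

After move 4 (U):
4 0 2
7 3 5
8 1 6

After move 5 (U):
4 0 2
7 3 5
8 1 6

After move 6 (R):
4 2 0
7 3 5
8 1 6

After move 7 (R):
4 2 0
7 3 5
8 1 6

After move 8 (U):
4 2 0
7 3 5
8 1 6

Answer: 4 2 0
7 3 5
8 1 6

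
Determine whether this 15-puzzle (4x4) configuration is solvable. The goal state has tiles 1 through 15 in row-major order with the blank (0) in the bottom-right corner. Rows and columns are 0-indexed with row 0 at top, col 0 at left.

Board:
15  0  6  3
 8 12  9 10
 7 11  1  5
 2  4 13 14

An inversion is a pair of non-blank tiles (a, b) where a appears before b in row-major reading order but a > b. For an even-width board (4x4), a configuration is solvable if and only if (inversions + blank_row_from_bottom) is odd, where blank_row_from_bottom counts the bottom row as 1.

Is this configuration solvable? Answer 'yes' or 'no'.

Inversions: 54
Blank is in row 0 (0-indexed from top), which is row 4 counting from the bottom (bottom = 1).
54 + 4 = 58, which is even, so the puzzle is not solvable.

Answer: no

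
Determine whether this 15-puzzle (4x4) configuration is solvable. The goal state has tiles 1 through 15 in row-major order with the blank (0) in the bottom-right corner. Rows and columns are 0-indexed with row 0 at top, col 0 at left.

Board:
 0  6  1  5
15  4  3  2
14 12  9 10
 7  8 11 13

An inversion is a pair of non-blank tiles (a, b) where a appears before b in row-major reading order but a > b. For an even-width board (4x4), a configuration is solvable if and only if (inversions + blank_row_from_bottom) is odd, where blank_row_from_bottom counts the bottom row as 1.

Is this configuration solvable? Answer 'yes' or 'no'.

Inversions: 38
Blank is in row 0 (0-indexed from top), which is row 4 counting from the bottom (bottom = 1).
38 + 4 = 42, which is even, so the puzzle is not solvable.

Answer: no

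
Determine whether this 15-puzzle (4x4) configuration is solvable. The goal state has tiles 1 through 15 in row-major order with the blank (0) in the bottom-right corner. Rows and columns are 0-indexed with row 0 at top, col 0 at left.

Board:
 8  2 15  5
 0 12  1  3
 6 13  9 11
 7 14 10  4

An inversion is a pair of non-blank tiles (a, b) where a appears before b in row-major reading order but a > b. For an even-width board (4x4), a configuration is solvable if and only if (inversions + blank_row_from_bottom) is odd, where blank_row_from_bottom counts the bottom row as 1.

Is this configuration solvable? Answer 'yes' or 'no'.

Inversions: 46
Blank is in row 1 (0-indexed from top), which is row 3 counting from the bottom (bottom = 1).
46 + 3 = 49, which is odd, so the puzzle is solvable.

Answer: yes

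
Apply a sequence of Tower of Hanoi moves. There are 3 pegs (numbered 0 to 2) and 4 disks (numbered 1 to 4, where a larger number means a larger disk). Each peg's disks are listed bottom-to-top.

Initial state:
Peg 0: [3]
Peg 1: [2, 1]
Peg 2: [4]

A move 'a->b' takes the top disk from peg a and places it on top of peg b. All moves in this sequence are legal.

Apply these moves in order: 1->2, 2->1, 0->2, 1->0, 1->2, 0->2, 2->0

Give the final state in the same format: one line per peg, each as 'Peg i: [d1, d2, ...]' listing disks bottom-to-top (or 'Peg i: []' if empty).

After move 1 (1->2):
Peg 0: [3]
Peg 1: [2]
Peg 2: [4, 1]

After move 2 (2->1):
Peg 0: [3]
Peg 1: [2, 1]
Peg 2: [4]

After move 3 (0->2):
Peg 0: []
Peg 1: [2, 1]
Peg 2: [4, 3]

After move 4 (1->0):
Peg 0: [1]
Peg 1: [2]
Peg 2: [4, 3]

After move 5 (1->2):
Peg 0: [1]
Peg 1: []
Peg 2: [4, 3, 2]

After move 6 (0->2):
Peg 0: []
Peg 1: []
Peg 2: [4, 3, 2, 1]

After move 7 (2->0):
Peg 0: [1]
Peg 1: []
Peg 2: [4, 3, 2]

Answer: Peg 0: [1]
Peg 1: []
Peg 2: [4, 3, 2]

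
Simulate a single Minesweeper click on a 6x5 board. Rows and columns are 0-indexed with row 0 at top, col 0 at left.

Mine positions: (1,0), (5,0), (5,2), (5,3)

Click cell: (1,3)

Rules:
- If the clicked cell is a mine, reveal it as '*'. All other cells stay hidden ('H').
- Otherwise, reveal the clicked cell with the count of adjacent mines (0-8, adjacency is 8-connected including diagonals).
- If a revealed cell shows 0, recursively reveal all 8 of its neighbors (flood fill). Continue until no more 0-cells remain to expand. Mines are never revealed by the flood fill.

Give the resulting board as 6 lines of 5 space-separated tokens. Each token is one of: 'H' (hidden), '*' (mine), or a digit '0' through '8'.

H 1 0 0 0
H 1 0 0 0
1 1 0 0 0
0 0 0 0 0
1 2 2 2 1
H H H H H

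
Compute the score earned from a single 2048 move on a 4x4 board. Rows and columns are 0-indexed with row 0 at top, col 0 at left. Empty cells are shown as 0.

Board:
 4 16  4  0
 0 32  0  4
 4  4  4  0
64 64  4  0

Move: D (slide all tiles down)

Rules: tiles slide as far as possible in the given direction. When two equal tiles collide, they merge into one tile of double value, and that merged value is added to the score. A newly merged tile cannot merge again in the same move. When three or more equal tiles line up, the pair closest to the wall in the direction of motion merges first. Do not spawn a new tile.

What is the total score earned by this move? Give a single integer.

Slide down:
col 0: [4, 0, 4, 64] -> [0, 0, 8, 64]  score +8 (running 8)
col 1: [16, 32, 4, 64] -> [16, 32, 4, 64]  score +0 (running 8)
col 2: [4, 0, 4, 4] -> [0, 0, 4, 8]  score +8 (running 16)
col 3: [0, 4, 0, 0] -> [0, 0, 0, 4]  score +0 (running 16)
Board after move:
 0 16  0  0
 0 32  0  0
 8  4  4  0
64 64  8  4

Answer: 16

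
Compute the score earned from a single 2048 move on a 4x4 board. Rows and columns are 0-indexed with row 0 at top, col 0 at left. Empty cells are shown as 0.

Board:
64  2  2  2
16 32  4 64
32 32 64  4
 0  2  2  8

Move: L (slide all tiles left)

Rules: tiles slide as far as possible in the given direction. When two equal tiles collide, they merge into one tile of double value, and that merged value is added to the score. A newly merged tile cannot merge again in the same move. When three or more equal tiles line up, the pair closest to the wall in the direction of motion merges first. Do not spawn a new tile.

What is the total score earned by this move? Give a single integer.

Slide left:
row 0: [64, 2, 2, 2] -> [64, 4, 2, 0]  score +4 (running 4)
row 1: [16, 32, 4, 64] -> [16, 32, 4, 64]  score +0 (running 4)
row 2: [32, 32, 64, 4] -> [64, 64, 4, 0]  score +64 (running 68)
row 3: [0, 2, 2, 8] -> [4, 8, 0, 0]  score +4 (running 72)
Board after move:
64  4  2  0
16 32  4 64
64 64  4  0
 4  8  0  0

Answer: 72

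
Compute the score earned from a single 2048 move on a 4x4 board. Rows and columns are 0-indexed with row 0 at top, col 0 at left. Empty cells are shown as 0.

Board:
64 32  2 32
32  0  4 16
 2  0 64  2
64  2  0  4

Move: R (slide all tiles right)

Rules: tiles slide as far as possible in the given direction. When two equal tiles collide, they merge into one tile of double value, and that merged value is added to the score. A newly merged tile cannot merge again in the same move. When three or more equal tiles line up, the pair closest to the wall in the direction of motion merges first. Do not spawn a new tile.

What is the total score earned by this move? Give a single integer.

Slide right:
row 0: [64, 32, 2, 32] -> [64, 32, 2, 32]  score +0 (running 0)
row 1: [32, 0, 4, 16] -> [0, 32, 4, 16]  score +0 (running 0)
row 2: [2, 0, 64, 2] -> [0, 2, 64, 2]  score +0 (running 0)
row 3: [64, 2, 0, 4] -> [0, 64, 2, 4]  score +0 (running 0)
Board after move:
64 32  2 32
 0 32  4 16
 0  2 64  2
 0 64  2  4

Answer: 0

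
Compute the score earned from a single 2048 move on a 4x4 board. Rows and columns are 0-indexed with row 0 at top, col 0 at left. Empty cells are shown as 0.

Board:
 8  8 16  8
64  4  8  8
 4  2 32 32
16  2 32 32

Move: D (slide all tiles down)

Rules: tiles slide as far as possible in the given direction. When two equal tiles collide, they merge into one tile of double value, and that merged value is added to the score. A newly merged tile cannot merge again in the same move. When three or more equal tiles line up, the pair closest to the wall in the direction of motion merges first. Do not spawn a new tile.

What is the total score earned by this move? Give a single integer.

Answer: 148

Derivation:
Slide down:
col 0: [8, 64, 4, 16] -> [8, 64, 4, 16]  score +0 (running 0)
col 1: [8, 4, 2, 2] -> [0, 8, 4, 4]  score +4 (running 4)
col 2: [16, 8, 32, 32] -> [0, 16, 8, 64]  score +64 (running 68)
col 3: [8, 8, 32, 32] -> [0, 0, 16, 64]  score +80 (running 148)
Board after move:
 8  0  0  0
64  8 16  0
 4  4  8 16
16  4 64 64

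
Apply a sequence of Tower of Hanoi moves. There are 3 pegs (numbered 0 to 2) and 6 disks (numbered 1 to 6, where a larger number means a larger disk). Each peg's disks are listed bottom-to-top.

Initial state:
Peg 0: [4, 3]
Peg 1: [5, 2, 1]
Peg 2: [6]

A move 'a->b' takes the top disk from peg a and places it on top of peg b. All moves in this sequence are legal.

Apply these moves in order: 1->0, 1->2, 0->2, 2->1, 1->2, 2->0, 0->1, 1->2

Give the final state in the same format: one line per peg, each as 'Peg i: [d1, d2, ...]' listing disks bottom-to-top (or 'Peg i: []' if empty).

Answer: Peg 0: [4, 3]
Peg 1: [5]
Peg 2: [6, 2, 1]

Derivation:
After move 1 (1->0):
Peg 0: [4, 3, 1]
Peg 1: [5, 2]
Peg 2: [6]

After move 2 (1->2):
Peg 0: [4, 3, 1]
Peg 1: [5]
Peg 2: [6, 2]

After move 3 (0->2):
Peg 0: [4, 3]
Peg 1: [5]
Peg 2: [6, 2, 1]

After move 4 (2->1):
Peg 0: [4, 3]
Peg 1: [5, 1]
Peg 2: [6, 2]

After move 5 (1->2):
Peg 0: [4, 3]
Peg 1: [5]
Peg 2: [6, 2, 1]

After move 6 (2->0):
Peg 0: [4, 3, 1]
Peg 1: [5]
Peg 2: [6, 2]

After move 7 (0->1):
Peg 0: [4, 3]
Peg 1: [5, 1]
Peg 2: [6, 2]

After move 8 (1->2):
Peg 0: [4, 3]
Peg 1: [5]
Peg 2: [6, 2, 1]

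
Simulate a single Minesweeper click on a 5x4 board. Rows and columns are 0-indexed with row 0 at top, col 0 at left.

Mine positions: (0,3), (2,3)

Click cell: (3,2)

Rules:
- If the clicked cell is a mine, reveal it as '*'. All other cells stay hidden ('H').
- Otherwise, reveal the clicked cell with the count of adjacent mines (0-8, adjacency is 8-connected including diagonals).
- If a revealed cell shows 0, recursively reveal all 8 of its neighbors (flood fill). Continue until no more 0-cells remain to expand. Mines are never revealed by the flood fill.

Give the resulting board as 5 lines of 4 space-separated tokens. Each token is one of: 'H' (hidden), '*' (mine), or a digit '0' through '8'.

H H H H
H H H H
H H H H
H H 1 H
H H H H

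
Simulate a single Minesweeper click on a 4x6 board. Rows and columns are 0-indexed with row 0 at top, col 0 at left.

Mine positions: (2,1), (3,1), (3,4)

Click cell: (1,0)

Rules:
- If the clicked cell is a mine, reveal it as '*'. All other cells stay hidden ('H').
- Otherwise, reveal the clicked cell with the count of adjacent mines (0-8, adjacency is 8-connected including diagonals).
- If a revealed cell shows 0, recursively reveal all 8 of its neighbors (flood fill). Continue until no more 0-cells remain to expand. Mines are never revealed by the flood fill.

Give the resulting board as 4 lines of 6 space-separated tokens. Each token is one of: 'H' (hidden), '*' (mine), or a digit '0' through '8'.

H H H H H H
1 H H H H H
H H H H H H
H H H H H H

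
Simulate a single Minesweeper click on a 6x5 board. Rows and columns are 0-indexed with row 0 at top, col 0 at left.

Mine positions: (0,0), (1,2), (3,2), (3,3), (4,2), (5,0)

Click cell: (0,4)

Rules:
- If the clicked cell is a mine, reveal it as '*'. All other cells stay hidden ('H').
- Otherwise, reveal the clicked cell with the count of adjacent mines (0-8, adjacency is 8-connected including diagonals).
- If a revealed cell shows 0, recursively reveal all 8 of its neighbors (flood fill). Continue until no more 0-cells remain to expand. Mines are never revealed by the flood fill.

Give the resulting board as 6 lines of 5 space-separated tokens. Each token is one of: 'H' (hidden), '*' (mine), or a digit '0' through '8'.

H H H 1 0
H H H 1 0
H H H 3 1
H H H H H
H H H H H
H H H H H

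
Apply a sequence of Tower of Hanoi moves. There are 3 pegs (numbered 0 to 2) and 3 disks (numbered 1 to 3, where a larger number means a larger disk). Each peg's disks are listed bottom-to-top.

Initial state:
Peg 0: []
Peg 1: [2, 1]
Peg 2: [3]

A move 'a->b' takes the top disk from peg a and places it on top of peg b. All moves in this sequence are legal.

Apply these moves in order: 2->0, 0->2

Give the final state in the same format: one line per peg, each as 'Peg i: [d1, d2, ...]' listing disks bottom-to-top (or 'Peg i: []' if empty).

Answer: Peg 0: []
Peg 1: [2, 1]
Peg 2: [3]

Derivation:
After move 1 (2->0):
Peg 0: [3]
Peg 1: [2, 1]
Peg 2: []

After move 2 (0->2):
Peg 0: []
Peg 1: [2, 1]
Peg 2: [3]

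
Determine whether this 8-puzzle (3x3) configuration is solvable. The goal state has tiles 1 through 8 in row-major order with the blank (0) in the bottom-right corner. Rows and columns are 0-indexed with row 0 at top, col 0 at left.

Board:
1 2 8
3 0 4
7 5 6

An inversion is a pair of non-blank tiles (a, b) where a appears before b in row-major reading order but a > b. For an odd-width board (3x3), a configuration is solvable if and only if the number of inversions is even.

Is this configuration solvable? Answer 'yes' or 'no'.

Inversions (pairs i<j in row-major order where tile[i] > tile[j] > 0): 7
7 is odd, so the puzzle is not solvable.

Answer: no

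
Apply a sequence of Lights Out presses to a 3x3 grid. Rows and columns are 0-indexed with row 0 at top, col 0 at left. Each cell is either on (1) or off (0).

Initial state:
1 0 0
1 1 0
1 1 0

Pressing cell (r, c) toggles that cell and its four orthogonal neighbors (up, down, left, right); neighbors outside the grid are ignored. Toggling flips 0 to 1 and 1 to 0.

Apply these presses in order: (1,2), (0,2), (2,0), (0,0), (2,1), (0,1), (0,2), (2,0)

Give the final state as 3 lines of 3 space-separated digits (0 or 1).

Answer: 1 0 0
0 0 1
0 0 0

Derivation:
After press 1 at (1,2):
1 0 1
1 0 1
1 1 1

After press 2 at (0,2):
1 1 0
1 0 0
1 1 1

After press 3 at (2,0):
1 1 0
0 0 0
0 0 1

After press 4 at (0,0):
0 0 0
1 0 0
0 0 1

After press 5 at (2,1):
0 0 0
1 1 0
1 1 0

After press 6 at (0,1):
1 1 1
1 0 0
1 1 0

After press 7 at (0,2):
1 0 0
1 0 1
1 1 0

After press 8 at (2,0):
1 0 0
0 0 1
0 0 0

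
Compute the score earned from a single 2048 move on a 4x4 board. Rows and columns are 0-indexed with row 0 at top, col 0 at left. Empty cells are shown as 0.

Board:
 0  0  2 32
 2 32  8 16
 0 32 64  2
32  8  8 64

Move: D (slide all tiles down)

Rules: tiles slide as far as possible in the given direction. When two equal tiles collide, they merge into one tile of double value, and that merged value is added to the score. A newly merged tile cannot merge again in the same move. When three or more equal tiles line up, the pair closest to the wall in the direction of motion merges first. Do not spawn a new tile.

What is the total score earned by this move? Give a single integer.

Slide down:
col 0: [0, 2, 0, 32] -> [0, 0, 2, 32]  score +0 (running 0)
col 1: [0, 32, 32, 8] -> [0, 0, 64, 8]  score +64 (running 64)
col 2: [2, 8, 64, 8] -> [2, 8, 64, 8]  score +0 (running 64)
col 3: [32, 16, 2, 64] -> [32, 16, 2, 64]  score +0 (running 64)
Board after move:
 0  0  2 32
 0  0  8 16
 2 64 64  2
32  8  8 64

Answer: 64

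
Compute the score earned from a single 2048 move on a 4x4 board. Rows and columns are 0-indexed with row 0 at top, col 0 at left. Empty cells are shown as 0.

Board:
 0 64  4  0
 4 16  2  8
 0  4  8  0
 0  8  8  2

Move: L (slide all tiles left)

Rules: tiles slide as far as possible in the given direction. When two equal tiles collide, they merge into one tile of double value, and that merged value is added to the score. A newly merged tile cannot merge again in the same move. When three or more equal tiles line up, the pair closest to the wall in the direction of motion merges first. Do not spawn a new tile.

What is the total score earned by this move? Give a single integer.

Slide left:
row 0: [0, 64, 4, 0] -> [64, 4, 0, 0]  score +0 (running 0)
row 1: [4, 16, 2, 8] -> [4, 16, 2, 8]  score +0 (running 0)
row 2: [0, 4, 8, 0] -> [4, 8, 0, 0]  score +0 (running 0)
row 3: [0, 8, 8, 2] -> [16, 2, 0, 0]  score +16 (running 16)
Board after move:
64  4  0  0
 4 16  2  8
 4  8  0  0
16  2  0  0

Answer: 16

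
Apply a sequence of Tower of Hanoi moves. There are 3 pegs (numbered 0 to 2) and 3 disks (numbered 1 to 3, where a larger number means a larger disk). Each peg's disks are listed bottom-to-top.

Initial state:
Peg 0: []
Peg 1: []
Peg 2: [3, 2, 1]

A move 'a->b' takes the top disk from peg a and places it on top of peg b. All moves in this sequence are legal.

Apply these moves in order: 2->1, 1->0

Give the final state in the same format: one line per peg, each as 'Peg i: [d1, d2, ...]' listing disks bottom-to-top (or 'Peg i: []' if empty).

After move 1 (2->1):
Peg 0: []
Peg 1: [1]
Peg 2: [3, 2]

After move 2 (1->0):
Peg 0: [1]
Peg 1: []
Peg 2: [3, 2]

Answer: Peg 0: [1]
Peg 1: []
Peg 2: [3, 2]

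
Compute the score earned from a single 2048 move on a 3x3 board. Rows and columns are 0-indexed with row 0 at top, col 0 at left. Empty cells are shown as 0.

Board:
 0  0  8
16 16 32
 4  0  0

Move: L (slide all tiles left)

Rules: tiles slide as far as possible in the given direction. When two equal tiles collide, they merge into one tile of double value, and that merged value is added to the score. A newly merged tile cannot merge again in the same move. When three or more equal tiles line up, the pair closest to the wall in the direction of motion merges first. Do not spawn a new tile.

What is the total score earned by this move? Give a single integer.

Answer: 32

Derivation:
Slide left:
row 0: [0, 0, 8] -> [8, 0, 0]  score +0 (running 0)
row 1: [16, 16, 32] -> [32, 32, 0]  score +32 (running 32)
row 2: [4, 0, 0] -> [4, 0, 0]  score +0 (running 32)
Board after move:
 8  0  0
32 32  0
 4  0  0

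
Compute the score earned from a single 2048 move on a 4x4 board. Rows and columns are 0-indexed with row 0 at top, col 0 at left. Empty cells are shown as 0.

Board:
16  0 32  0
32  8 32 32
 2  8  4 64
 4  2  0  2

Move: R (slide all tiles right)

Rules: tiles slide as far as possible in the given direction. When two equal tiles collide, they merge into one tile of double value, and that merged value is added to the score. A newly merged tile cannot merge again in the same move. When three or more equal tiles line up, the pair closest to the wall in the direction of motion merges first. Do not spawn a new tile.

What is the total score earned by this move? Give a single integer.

Answer: 68

Derivation:
Slide right:
row 0: [16, 0, 32, 0] -> [0, 0, 16, 32]  score +0 (running 0)
row 1: [32, 8, 32, 32] -> [0, 32, 8, 64]  score +64 (running 64)
row 2: [2, 8, 4, 64] -> [2, 8, 4, 64]  score +0 (running 64)
row 3: [4, 2, 0, 2] -> [0, 0, 4, 4]  score +4 (running 68)
Board after move:
 0  0 16 32
 0 32  8 64
 2  8  4 64
 0  0  4  4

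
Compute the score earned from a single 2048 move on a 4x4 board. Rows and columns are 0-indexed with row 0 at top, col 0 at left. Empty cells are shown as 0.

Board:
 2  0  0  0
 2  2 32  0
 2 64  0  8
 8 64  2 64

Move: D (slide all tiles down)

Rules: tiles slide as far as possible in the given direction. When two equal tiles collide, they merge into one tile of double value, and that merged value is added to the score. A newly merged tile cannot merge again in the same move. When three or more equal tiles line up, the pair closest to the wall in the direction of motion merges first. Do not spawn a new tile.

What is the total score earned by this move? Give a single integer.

Slide down:
col 0: [2, 2, 2, 8] -> [0, 2, 4, 8]  score +4 (running 4)
col 1: [0, 2, 64, 64] -> [0, 0, 2, 128]  score +128 (running 132)
col 2: [0, 32, 0, 2] -> [0, 0, 32, 2]  score +0 (running 132)
col 3: [0, 0, 8, 64] -> [0, 0, 8, 64]  score +0 (running 132)
Board after move:
  0   0   0   0
  2   0   0   0
  4   2  32   8
  8 128   2  64

Answer: 132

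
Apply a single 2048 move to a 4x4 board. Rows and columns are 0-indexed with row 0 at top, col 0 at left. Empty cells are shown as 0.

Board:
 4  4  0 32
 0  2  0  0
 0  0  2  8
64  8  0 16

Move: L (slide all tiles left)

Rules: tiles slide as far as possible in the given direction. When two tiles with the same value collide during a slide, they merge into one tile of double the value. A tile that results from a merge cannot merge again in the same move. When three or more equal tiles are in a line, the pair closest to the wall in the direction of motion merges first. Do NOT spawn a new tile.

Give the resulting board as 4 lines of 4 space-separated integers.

Slide left:
row 0: [4, 4, 0, 32] -> [8, 32, 0, 0]
row 1: [0, 2, 0, 0] -> [2, 0, 0, 0]
row 2: [0, 0, 2, 8] -> [2, 8, 0, 0]
row 3: [64, 8, 0, 16] -> [64, 8, 16, 0]

Answer:  8 32  0  0
 2  0  0  0
 2  8  0  0
64  8 16  0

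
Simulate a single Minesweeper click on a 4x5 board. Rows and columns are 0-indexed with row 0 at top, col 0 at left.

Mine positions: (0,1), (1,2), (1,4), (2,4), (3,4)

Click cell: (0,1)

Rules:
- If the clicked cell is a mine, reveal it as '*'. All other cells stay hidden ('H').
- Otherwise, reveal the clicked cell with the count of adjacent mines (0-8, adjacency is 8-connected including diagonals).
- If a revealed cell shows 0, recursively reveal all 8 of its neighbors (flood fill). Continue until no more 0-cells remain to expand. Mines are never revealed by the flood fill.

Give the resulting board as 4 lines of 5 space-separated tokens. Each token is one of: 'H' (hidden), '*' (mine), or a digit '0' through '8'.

H * H H H
H H H H H
H H H H H
H H H H H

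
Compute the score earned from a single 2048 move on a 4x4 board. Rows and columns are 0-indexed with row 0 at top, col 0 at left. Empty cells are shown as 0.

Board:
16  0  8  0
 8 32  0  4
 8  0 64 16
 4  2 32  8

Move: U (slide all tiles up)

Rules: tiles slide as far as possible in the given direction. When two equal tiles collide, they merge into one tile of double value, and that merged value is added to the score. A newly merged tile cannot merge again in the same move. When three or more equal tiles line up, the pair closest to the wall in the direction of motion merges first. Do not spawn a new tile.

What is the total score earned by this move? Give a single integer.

Answer: 16

Derivation:
Slide up:
col 0: [16, 8, 8, 4] -> [16, 16, 4, 0]  score +16 (running 16)
col 1: [0, 32, 0, 2] -> [32, 2, 0, 0]  score +0 (running 16)
col 2: [8, 0, 64, 32] -> [8, 64, 32, 0]  score +0 (running 16)
col 3: [0, 4, 16, 8] -> [4, 16, 8, 0]  score +0 (running 16)
Board after move:
16 32  8  4
16  2 64 16
 4  0 32  8
 0  0  0  0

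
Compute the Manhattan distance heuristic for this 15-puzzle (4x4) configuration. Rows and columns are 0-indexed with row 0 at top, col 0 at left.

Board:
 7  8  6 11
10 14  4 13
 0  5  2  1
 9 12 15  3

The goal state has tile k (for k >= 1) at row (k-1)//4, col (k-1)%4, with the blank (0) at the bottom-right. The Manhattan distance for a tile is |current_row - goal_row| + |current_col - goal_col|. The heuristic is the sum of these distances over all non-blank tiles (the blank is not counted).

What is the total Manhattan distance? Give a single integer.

Tile 7: (0,0)->(1,2) = 3
Tile 8: (0,1)->(1,3) = 3
Tile 6: (0,2)->(1,1) = 2
Tile 11: (0,3)->(2,2) = 3
Tile 10: (1,0)->(2,1) = 2
Tile 14: (1,1)->(3,1) = 2
Tile 4: (1,2)->(0,3) = 2
Tile 13: (1,3)->(3,0) = 5
Tile 5: (2,1)->(1,0) = 2
Tile 2: (2,2)->(0,1) = 3
Tile 1: (2,3)->(0,0) = 5
Tile 9: (3,0)->(2,0) = 1
Tile 12: (3,1)->(2,3) = 3
Tile 15: (3,2)->(3,2) = 0
Tile 3: (3,3)->(0,2) = 4
Sum: 3 + 3 + 2 + 3 + 2 + 2 + 2 + 5 + 2 + 3 + 5 + 1 + 3 + 0 + 4 = 40

Answer: 40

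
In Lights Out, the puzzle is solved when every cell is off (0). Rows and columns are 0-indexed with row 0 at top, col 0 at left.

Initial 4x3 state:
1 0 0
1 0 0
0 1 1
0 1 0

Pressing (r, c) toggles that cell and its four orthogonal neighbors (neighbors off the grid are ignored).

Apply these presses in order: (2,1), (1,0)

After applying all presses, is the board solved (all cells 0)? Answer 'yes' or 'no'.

Answer: yes

Derivation:
After press 1 at (2,1):
1 0 0
1 1 0
1 0 0
0 0 0

After press 2 at (1,0):
0 0 0
0 0 0
0 0 0
0 0 0

Lights still on: 0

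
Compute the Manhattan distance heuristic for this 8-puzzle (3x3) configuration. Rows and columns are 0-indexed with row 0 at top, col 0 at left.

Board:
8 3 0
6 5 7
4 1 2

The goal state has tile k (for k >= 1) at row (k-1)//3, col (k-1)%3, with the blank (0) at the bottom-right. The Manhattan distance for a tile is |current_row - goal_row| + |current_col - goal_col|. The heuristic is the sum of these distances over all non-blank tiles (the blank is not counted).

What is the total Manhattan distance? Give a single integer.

Tile 8: (0,0)->(2,1) = 3
Tile 3: (0,1)->(0,2) = 1
Tile 6: (1,0)->(1,2) = 2
Tile 5: (1,1)->(1,1) = 0
Tile 7: (1,2)->(2,0) = 3
Tile 4: (2,0)->(1,0) = 1
Tile 1: (2,1)->(0,0) = 3
Tile 2: (2,2)->(0,1) = 3
Sum: 3 + 1 + 2 + 0 + 3 + 1 + 3 + 3 = 16

Answer: 16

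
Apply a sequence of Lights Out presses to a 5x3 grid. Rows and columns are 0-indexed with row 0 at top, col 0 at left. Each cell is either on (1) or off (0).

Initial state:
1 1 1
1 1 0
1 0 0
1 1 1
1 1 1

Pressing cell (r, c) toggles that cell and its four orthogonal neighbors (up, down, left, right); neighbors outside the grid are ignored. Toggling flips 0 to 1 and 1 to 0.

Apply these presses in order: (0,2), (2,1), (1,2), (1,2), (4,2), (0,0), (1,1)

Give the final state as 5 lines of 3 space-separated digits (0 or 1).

After press 1 at (0,2):
1 0 0
1 1 1
1 0 0
1 1 1
1 1 1

After press 2 at (2,1):
1 0 0
1 0 1
0 1 1
1 0 1
1 1 1

After press 3 at (1,2):
1 0 1
1 1 0
0 1 0
1 0 1
1 1 1

After press 4 at (1,2):
1 0 0
1 0 1
0 1 1
1 0 1
1 1 1

After press 5 at (4,2):
1 0 0
1 0 1
0 1 1
1 0 0
1 0 0

After press 6 at (0,0):
0 1 0
0 0 1
0 1 1
1 0 0
1 0 0

After press 7 at (1,1):
0 0 0
1 1 0
0 0 1
1 0 0
1 0 0

Answer: 0 0 0
1 1 0
0 0 1
1 0 0
1 0 0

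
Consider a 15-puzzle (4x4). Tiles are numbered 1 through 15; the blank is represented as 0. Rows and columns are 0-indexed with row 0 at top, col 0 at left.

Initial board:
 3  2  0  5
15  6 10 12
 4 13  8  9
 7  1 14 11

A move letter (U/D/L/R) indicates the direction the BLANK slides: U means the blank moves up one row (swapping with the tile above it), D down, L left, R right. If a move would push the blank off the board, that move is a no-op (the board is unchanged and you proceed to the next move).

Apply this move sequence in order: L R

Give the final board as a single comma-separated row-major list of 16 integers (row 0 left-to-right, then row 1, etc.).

After move 1 (L):
 3  0  2  5
15  6 10 12
 4 13  8  9
 7  1 14 11

After move 2 (R):
 3  2  0  5
15  6 10 12
 4 13  8  9
 7  1 14 11

Answer: 3, 2, 0, 5, 15, 6, 10, 12, 4, 13, 8, 9, 7, 1, 14, 11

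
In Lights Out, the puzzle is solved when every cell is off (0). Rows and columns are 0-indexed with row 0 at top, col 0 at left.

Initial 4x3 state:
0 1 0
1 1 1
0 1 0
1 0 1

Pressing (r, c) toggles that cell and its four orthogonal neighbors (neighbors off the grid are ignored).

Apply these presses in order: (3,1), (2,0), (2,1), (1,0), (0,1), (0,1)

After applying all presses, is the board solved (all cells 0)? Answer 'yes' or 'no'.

Answer: no

Derivation:
After press 1 at (3,1):
0 1 0
1 1 1
0 0 0
0 1 0

After press 2 at (2,0):
0 1 0
0 1 1
1 1 0
1 1 0

After press 3 at (2,1):
0 1 0
0 0 1
0 0 1
1 0 0

After press 4 at (1,0):
1 1 0
1 1 1
1 0 1
1 0 0

After press 5 at (0,1):
0 0 1
1 0 1
1 0 1
1 0 0

After press 6 at (0,1):
1 1 0
1 1 1
1 0 1
1 0 0

Lights still on: 8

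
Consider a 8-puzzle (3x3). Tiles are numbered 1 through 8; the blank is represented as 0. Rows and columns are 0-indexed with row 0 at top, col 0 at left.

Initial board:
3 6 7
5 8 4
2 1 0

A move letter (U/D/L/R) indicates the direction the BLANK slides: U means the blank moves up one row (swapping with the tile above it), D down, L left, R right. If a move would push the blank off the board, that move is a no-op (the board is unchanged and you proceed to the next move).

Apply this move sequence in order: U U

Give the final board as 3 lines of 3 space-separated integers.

Answer: 3 6 0
5 8 7
2 1 4

Derivation:
After move 1 (U):
3 6 7
5 8 0
2 1 4

After move 2 (U):
3 6 0
5 8 7
2 1 4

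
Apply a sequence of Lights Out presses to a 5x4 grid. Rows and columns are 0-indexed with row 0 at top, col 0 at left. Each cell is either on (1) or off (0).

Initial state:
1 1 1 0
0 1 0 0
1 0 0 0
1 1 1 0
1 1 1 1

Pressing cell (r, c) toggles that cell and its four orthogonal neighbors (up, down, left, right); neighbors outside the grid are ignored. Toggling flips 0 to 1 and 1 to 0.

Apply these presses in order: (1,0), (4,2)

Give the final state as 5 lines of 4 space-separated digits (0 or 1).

After press 1 at (1,0):
0 1 1 0
1 0 0 0
0 0 0 0
1 1 1 0
1 1 1 1

After press 2 at (4,2):
0 1 1 0
1 0 0 0
0 0 0 0
1 1 0 0
1 0 0 0

Answer: 0 1 1 0
1 0 0 0
0 0 0 0
1 1 0 0
1 0 0 0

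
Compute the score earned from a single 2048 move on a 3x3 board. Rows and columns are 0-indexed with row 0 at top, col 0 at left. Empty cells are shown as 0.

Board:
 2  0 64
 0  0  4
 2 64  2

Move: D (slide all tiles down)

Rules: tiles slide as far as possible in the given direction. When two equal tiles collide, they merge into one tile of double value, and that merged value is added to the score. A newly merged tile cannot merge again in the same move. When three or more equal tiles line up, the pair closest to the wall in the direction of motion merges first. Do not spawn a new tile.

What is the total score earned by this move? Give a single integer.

Answer: 4

Derivation:
Slide down:
col 0: [2, 0, 2] -> [0, 0, 4]  score +4 (running 4)
col 1: [0, 0, 64] -> [0, 0, 64]  score +0 (running 4)
col 2: [64, 4, 2] -> [64, 4, 2]  score +0 (running 4)
Board after move:
 0  0 64
 0  0  4
 4 64  2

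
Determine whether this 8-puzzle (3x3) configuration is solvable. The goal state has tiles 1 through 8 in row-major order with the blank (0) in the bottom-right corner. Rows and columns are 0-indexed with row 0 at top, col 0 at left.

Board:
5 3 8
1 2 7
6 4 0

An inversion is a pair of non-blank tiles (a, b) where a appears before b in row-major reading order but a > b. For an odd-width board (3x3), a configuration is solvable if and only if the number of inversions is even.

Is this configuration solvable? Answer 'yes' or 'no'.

Answer: yes

Derivation:
Inversions (pairs i<j in row-major order where tile[i] > tile[j] > 0): 14
14 is even, so the puzzle is solvable.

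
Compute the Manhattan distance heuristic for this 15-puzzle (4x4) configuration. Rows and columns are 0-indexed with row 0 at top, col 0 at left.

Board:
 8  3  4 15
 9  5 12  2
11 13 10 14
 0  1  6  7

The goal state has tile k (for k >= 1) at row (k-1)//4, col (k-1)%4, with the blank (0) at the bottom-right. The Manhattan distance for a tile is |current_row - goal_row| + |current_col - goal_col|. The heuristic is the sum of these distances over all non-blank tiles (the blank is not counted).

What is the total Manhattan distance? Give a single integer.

Tile 8: (0,0)->(1,3) = 4
Tile 3: (0,1)->(0,2) = 1
Tile 4: (0,2)->(0,3) = 1
Tile 15: (0,3)->(3,2) = 4
Tile 9: (1,0)->(2,0) = 1
Tile 5: (1,1)->(1,0) = 1
Tile 12: (1,2)->(2,3) = 2
Tile 2: (1,3)->(0,1) = 3
Tile 11: (2,0)->(2,2) = 2
Tile 13: (2,1)->(3,0) = 2
Tile 10: (2,2)->(2,1) = 1
Tile 14: (2,3)->(3,1) = 3
Tile 1: (3,1)->(0,0) = 4
Tile 6: (3,2)->(1,1) = 3
Tile 7: (3,3)->(1,2) = 3
Sum: 4 + 1 + 1 + 4 + 1 + 1 + 2 + 3 + 2 + 2 + 1 + 3 + 4 + 3 + 3 = 35

Answer: 35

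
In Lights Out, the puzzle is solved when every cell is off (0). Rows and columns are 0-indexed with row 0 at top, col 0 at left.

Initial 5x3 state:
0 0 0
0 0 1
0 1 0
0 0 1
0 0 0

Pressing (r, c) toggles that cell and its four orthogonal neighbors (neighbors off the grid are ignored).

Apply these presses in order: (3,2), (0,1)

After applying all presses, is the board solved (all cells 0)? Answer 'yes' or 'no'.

Answer: no

Derivation:
After press 1 at (3,2):
0 0 0
0 0 1
0 1 1
0 1 0
0 0 1

After press 2 at (0,1):
1 1 1
0 1 1
0 1 1
0 1 0
0 0 1

Lights still on: 9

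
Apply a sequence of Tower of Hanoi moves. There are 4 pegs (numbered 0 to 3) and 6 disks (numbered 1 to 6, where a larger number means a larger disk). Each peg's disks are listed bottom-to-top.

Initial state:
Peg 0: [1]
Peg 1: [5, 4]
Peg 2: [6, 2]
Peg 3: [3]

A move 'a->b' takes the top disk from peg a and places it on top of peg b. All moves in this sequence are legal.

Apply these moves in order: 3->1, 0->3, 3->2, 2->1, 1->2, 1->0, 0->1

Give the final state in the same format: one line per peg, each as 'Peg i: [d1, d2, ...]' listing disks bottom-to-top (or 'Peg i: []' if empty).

Answer: Peg 0: []
Peg 1: [5, 4, 3]
Peg 2: [6, 2, 1]
Peg 3: []

Derivation:
After move 1 (3->1):
Peg 0: [1]
Peg 1: [5, 4, 3]
Peg 2: [6, 2]
Peg 3: []

After move 2 (0->3):
Peg 0: []
Peg 1: [5, 4, 3]
Peg 2: [6, 2]
Peg 3: [1]

After move 3 (3->2):
Peg 0: []
Peg 1: [5, 4, 3]
Peg 2: [6, 2, 1]
Peg 3: []

After move 4 (2->1):
Peg 0: []
Peg 1: [5, 4, 3, 1]
Peg 2: [6, 2]
Peg 3: []

After move 5 (1->2):
Peg 0: []
Peg 1: [5, 4, 3]
Peg 2: [6, 2, 1]
Peg 3: []

After move 6 (1->0):
Peg 0: [3]
Peg 1: [5, 4]
Peg 2: [6, 2, 1]
Peg 3: []

After move 7 (0->1):
Peg 0: []
Peg 1: [5, 4, 3]
Peg 2: [6, 2, 1]
Peg 3: []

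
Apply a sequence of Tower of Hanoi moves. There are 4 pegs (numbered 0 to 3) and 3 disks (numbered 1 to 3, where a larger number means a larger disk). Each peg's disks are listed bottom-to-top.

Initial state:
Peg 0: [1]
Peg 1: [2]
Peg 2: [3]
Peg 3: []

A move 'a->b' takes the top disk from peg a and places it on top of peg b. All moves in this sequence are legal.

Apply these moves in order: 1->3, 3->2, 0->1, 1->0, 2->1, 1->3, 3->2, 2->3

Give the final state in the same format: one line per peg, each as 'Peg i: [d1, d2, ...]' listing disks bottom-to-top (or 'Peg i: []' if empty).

After move 1 (1->3):
Peg 0: [1]
Peg 1: []
Peg 2: [3]
Peg 3: [2]

After move 2 (3->2):
Peg 0: [1]
Peg 1: []
Peg 2: [3, 2]
Peg 3: []

After move 3 (0->1):
Peg 0: []
Peg 1: [1]
Peg 2: [3, 2]
Peg 3: []

After move 4 (1->0):
Peg 0: [1]
Peg 1: []
Peg 2: [3, 2]
Peg 3: []

After move 5 (2->1):
Peg 0: [1]
Peg 1: [2]
Peg 2: [3]
Peg 3: []

After move 6 (1->3):
Peg 0: [1]
Peg 1: []
Peg 2: [3]
Peg 3: [2]

After move 7 (3->2):
Peg 0: [1]
Peg 1: []
Peg 2: [3, 2]
Peg 3: []

After move 8 (2->3):
Peg 0: [1]
Peg 1: []
Peg 2: [3]
Peg 3: [2]

Answer: Peg 0: [1]
Peg 1: []
Peg 2: [3]
Peg 3: [2]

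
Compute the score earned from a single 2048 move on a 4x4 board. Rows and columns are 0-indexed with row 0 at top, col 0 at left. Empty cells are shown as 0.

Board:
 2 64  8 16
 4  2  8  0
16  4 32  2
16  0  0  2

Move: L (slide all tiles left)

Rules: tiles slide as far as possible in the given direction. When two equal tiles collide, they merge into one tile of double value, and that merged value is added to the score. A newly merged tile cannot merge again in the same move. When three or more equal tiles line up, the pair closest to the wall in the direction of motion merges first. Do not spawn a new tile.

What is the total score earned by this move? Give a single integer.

Answer: 0

Derivation:
Slide left:
row 0: [2, 64, 8, 16] -> [2, 64, 8, 16]  score +0 (running 0)
row 1: [4, 2, 8, 0] -> [4, 2, 8, 0]  score +0 (running 0)
row 2: [16, 4, 32, 2] -> [16, 4, 32, 2]  score +0 (running 0)
row 3: [16, 0, 0, 2] -> [16, 2, 0, 0]  score +0 (running 0)
Board after move:
 2 64  8 16
 4  2  8  0
16  4 32  2
16  2  0  0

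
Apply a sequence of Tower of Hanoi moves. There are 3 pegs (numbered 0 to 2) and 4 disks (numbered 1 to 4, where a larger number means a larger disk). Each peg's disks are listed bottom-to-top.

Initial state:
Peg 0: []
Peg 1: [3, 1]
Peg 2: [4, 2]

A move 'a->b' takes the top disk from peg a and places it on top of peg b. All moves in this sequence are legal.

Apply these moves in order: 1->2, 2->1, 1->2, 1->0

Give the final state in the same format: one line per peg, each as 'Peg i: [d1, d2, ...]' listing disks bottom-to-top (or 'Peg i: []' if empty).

After move 1 (1->2):
Peg 0: []
Peg 1: [3]
Peg 2: [4, 2, 1]

After move 2 (2->1):
Peg 0: []
Peg 1: [3, 1]
Peg 2: [4, 2]

After move 3 (1->2):
Peg 0: []
Peg 1: [3]
Peg 2: [4, 2, 1]

After move 4 (1->0):
Peg 0: [3]
Peg 1: []
Peg 2: [4, 2, 1]

Answer: Peg 0: [3]
Peg 1: []
Peg 2: [4, 2, 1]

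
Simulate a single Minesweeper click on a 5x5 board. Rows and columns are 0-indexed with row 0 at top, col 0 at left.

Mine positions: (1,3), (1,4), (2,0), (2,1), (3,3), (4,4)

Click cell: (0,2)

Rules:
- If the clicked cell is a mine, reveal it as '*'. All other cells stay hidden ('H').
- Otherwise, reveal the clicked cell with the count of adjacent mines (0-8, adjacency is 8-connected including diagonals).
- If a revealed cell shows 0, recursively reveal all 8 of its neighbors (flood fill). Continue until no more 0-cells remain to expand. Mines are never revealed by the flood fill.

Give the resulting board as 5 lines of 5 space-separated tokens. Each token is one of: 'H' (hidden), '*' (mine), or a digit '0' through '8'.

H H 1 H H
H H H H H
H H H H H
H H H H H
H H H H H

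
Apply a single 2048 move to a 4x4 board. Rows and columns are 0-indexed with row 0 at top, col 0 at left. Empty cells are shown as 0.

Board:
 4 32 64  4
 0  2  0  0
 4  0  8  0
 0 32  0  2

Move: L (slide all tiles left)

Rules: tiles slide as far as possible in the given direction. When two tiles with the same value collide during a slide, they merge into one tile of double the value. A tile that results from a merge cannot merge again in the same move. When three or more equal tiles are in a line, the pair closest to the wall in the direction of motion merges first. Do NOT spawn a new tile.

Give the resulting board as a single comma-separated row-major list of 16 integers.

Slide left:
row 0: [4, 32, 64, 4] -> [4, 32, 64, 4]
row 1: [0, 2, 0, 0] -> [2, 0, 0, 0]
row 2: [4, 0, 8, 0] -> [4, 8, 0, 0]
row 3: [0, 32, 0, 2] -> [32, 2, 0, 0]

Answer: 4, 32, 64, 4, 2, 0, 0, 0, 4, 8, 0, 0, 32, 2, 0, 0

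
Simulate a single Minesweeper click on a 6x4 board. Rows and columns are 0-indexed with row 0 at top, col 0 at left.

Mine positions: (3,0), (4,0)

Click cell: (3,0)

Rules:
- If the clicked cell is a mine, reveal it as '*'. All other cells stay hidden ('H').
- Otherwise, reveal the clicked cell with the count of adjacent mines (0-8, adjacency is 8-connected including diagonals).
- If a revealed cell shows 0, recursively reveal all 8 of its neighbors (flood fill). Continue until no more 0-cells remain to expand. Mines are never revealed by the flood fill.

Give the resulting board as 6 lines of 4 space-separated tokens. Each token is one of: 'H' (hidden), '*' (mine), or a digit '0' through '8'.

H H H H
H H H H
H H H H
* H H H
H H H H
H H H H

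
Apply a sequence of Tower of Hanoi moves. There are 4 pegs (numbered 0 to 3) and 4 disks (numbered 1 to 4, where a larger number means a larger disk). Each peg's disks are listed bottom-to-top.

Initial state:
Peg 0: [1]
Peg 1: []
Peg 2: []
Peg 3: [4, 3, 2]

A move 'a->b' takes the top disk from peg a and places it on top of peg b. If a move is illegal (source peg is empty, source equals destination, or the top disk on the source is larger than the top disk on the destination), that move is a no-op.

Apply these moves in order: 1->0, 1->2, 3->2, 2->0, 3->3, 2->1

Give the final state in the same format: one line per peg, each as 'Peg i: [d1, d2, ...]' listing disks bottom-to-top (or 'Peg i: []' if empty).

Answer: Peg 0: [1]
Peg 1: [2]
Peg 2: []
Peg 3: [4, 3]

Derivation:
After move 1 (1->0):
Peg 0: [1]
Peg 1: []
Peg 2: []
Peg 3: [4, 3, 2]

After move 2 (1->2):
Peg 0: [1]
Peg 1: []
Peg 2: []
Peg 3: [4, 3, 2]

After move 3 (3->2):
Peg 0: [1]
Peg 1: []
Peg 2: [2]
Peg 3: [4, 3]

After move 4 (2->0):
Peg 0: [1]
Peg 1: []
Peg 2: [2]
Peg 3: [4, 3]

After move 5 (3->3):
Peg 0: [1]
Peg 1: []
Peg 2: [2]
Peg 3: [4, 3]

After move 6 (2->1):
Peg 0: [1]
Peg 1: [2]
Peg 2: []
Peg 3: [4, 3]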